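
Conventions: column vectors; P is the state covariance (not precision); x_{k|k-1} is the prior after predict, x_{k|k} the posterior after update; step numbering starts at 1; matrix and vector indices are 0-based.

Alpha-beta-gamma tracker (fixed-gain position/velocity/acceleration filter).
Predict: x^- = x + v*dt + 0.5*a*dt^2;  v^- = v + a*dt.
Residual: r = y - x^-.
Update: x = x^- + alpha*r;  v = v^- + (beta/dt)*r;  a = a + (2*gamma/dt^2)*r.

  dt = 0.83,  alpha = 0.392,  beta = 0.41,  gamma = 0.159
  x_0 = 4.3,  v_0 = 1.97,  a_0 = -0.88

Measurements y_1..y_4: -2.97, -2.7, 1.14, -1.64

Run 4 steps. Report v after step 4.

step 1: x_pred=5.6320  r=-8.6020  x^+=2.2600  v^+=-3.0096  a^+=-4.8507
step 2: x_pred=-1.9088  r=-0.7912  x^+=-2.2189  v^+=-7.4265  a^+=-5.2160
step 3: x_pred=-10.1796  r=11.3196  x^+=-5.7423  v^+=-6.1642  a^+=0.0092
step 4: x_pred=-10.8554  r=9.2154  x^+=-7.2430  v^+=-1.6043  a^+=4.2631

v_post = -1.6043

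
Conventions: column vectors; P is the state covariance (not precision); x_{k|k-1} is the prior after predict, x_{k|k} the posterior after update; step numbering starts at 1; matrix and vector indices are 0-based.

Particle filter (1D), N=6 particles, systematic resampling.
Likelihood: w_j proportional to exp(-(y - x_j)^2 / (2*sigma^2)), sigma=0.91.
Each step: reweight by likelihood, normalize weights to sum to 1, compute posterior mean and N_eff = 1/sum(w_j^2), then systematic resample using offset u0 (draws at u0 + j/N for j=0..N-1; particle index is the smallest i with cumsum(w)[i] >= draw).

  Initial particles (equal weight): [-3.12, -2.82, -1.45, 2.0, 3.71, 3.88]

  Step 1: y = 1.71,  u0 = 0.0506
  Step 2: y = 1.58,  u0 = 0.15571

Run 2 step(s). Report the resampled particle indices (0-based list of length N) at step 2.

resampled_idx = [0, 1, 2, 3, 4, 5]

step 1: w=[0.0000, 0.0000, 0.0022, 0.8637, 0.0812, 0.0529]  mean=2.2308  Neff=1.3239  idx=[3, 3, 3, 3, 3, 4]
step 2: w=[0.1972, 0.1972, 0.1972, 0.1972, 0.1972, 0.0142]  mean=2.0242  Neff=5.1395  idx=[0, 1, 2, 3, 4, 5]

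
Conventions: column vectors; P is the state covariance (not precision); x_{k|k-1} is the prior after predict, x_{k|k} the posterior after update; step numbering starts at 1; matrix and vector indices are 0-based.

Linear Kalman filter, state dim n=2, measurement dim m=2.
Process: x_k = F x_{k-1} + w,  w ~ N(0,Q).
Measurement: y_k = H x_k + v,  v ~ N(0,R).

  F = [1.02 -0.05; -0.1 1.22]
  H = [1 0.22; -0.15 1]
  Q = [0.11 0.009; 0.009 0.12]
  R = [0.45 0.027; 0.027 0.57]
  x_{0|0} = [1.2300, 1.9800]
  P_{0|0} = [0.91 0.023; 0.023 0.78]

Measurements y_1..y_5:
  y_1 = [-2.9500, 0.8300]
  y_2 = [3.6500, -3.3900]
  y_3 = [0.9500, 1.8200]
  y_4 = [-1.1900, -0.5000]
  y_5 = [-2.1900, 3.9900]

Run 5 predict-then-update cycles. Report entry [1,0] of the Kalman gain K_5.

K[1,0] = 0.0540

step 1: x^-=[1.1556, 2.2926]  P^-=[1.0564 -0.1027; -0.1027 1.2844]  S=[1.5234 0.0518; 0.0518 1.9090]  K=[0.6839 -0.1554; 0.0950 0.6783]  nu=[-4.6100, -1.2893]  x^+=[-1.7969, 0.9800]  P^+=[0.3088 -0.0238; -0.0238 0.3856]
step 2: x^-=[-1.8818, 1.3753]  P^-=[0.4347 -0.0757; -0.0757 0.7029]  S=[0.8854 0.0432; 0.0432 1.3054]  K=[0.4782 -0.1238; 0.0625 0.5451]  nu=[5.2293, -5.0476]  x^+=[1.2434, -1.0490]  P^+=[0.2173 -0.0250; -0.0250 0.3086]
step 3: x^-=[1.3207, -1.4042]  P^-=[0.3394 -0.0633; -0.0633 0.5876]  S=[0.7900 0.0442; 0.0442 1.1843]  K=[0.4183 -0.1120; 0.0555 0.5022]  nu=[-0.0618, 3.4223]  x^+=[0.9115, 0.3109]  P^+=[0.1905 -0.0240; -0.0240 0.2841]
step 4: x^-=[0.9141, 0.2882]  P^-=[0.3113 -0.0577; -0.0577 0.5507]  S=[0.7626 0.0456; 0.0456 1.1450]  K=[0.3980 -0.1071; 0.0541 0.4863]  nu=[-2.1675, -0.6511]  x^+=[0.1211, -0.1456]  P^+=[0.1813 -0.0231; -0.0231 0.2752]
step 5: x^-=[0.1308, -0.1898]  P^-=[0.3017 -0.0551; -0.0551 0.5371]  S=[0.7534 0.0466; 0.0466 1.1304]  K=[0.3908 -0.1049; 0.0540 0.4802]  nu=[-2.2791, 4.1994]  x^+=[-1.2004, 1.7038]  P^+=[0.1780 -0.0225; -0.0225 0.2718]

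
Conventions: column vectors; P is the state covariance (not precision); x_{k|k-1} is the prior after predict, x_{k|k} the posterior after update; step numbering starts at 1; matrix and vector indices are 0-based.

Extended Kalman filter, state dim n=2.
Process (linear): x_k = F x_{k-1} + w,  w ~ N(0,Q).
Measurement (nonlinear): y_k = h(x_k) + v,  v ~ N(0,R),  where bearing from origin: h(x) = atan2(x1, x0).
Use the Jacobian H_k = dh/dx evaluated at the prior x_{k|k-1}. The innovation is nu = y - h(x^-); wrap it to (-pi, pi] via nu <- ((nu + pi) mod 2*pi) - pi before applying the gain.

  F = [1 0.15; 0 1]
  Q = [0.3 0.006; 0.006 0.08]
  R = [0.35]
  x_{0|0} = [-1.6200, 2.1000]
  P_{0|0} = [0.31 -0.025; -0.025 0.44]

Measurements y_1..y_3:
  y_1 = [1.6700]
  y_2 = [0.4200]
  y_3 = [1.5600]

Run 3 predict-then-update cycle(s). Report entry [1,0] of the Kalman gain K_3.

step 1: x^-=[-1.3050, 2.1000]  P^-=[0.6124 0.0470; 0.0470 0.5200]  H_jac=[-0.3435 -0.2135]  S=[0.4529]  K=[-0.4867; -0.2808]  nu=[-0.4568]  x^+=[-1.0827, 2.2283]  P^+=[0.5051 -0.0149; -0.0149 0.4843]
step 2: x^-=[-0.7484, 2.2283]  P^-=[0.8116 0.0638; 0.0638 0.5643]  H_jac=[-0.4033 -0.1355]  S=[0.4993]  K=[-0.6728; -0.2046]  nu=[-1.4748]  x^+=[0.2438, 2.5300]  P^+=[0.5856 -0.0050; -0.0050 0.5434]
step 3: x^-=[0.6233, 2.5300]  P^-=[0.8963 0.0825; 0.0825 0.6234]  H_jac=[-0.3726 0.0918]  S=[0.4741]  K=[-0.6885; 0.0558]  nu=[0.2308]  x^+=[0.4644, 2.5429]  P^+=[0.6715 0.1008; 0.1008 0.6219]

K[1,0] = 0.0558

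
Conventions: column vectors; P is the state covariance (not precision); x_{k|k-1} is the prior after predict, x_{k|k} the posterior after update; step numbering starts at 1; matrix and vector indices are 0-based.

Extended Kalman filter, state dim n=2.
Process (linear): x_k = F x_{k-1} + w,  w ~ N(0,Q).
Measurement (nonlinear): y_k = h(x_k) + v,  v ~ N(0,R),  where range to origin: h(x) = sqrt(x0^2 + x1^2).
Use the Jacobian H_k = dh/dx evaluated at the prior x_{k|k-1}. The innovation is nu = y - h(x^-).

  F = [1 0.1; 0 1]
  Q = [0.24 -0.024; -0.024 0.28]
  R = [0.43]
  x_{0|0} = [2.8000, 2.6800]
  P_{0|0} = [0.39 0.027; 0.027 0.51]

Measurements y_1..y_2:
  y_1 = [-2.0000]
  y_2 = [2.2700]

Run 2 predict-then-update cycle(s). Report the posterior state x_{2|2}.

x_post = [1.3633, -0.9115]

step 1: x^-=[3.0680, 2.6800]  P^-=[0.6405 0.0540; 0.0540 0.7900]  H_jac=[0.7531 0.6579]  S=[1.1887]  K=[0.4357; 0.4714]  nu=[-6.0737]  x^+=[0.4218, -0.1833]  P^+=[0.4149 -0.1902; -0.1902 0.5258]
step 2: x^-=[0.4035, -0.1833]  P^-=[0.6221 -0.1616; -0.1616 0.8058]  H_jac=[0.9104 -0.4136]  S=[1.2052]  K=[0.5254; -0.3986]  nu=[1.8268]  x^+=[1.3633, -0.9115]  P^+=[0.2894 0.0908; 0.0908 0.6143]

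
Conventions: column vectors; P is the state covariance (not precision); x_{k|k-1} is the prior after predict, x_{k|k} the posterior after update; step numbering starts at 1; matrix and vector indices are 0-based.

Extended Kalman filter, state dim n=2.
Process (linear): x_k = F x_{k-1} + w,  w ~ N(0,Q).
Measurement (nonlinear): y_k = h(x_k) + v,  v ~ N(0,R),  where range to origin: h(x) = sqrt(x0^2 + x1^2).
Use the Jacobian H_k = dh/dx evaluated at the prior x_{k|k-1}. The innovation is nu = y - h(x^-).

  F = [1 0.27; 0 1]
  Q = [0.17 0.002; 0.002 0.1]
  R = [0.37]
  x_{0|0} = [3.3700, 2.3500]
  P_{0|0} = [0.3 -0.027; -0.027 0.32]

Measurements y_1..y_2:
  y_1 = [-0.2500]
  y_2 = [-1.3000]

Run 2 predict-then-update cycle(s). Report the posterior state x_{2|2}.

step 1: x^-=[4.0045, 2.3500]  P^-=[0.4787 0.0614; 0.0614 0.4200]  H_jac=[0.8625 0.5061]  S=[0.8873]  K=[0.5004; 0.2993]  nu=[-4.8931]  x^+=[1.5561, 0.8857]  P^+=[0.2566 -0.0715; -0.0715 0.3405]
step 2: x^-=[1.7953, 0.8857]  P^-=[0.4128 0.0225; 0.0225 0.4405]  H_jac=[0.8968 0.4424]  S=[0.8061]  K=[0.4716; 0.2668]  nu=[-3.3019]  x^+=[0.2380, 0.0047]  P^+=[0.2335 -0.0790; -0.0790 0.3832]

x_post = [0.2380, 0.0047]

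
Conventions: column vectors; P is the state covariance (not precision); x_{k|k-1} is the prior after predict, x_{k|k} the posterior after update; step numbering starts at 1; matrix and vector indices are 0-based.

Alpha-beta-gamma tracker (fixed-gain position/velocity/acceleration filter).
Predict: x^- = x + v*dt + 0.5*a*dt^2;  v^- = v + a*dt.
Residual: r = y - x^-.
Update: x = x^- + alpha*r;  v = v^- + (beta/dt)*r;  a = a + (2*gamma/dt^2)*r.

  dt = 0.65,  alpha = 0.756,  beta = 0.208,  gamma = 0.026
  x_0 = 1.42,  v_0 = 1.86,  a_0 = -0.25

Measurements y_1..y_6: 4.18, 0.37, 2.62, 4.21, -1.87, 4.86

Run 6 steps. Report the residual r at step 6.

step 1: x_pred=2.5762  r=1.6038  x^+=3.7887  v^+=2.2107  a^+=-0.0526
step 2: x_pred=5.2145  r=-4.8445  x^+=1.5521  v^+=0.6263  a^+=-0.6489
step 3: x_pred=1.8221  r=0.7979  x^+=2.4253  v^+=0.4599  a^+=-0.5507
step 4: x_pred=2.6079  r=1.6021  x^+=3.8191  v^+=0.6146  a^+=-0.3535
step 5: x_pred=4.1439  r=-6.0139  x^+=-0.4026  v^+=-1.5396  a^+=-1.0936
step 6: x_pred=-1.6344  r=6.4944  x^+=3.2754  v^+=-0.1723  a^+=-0.2943

resid = 6.4944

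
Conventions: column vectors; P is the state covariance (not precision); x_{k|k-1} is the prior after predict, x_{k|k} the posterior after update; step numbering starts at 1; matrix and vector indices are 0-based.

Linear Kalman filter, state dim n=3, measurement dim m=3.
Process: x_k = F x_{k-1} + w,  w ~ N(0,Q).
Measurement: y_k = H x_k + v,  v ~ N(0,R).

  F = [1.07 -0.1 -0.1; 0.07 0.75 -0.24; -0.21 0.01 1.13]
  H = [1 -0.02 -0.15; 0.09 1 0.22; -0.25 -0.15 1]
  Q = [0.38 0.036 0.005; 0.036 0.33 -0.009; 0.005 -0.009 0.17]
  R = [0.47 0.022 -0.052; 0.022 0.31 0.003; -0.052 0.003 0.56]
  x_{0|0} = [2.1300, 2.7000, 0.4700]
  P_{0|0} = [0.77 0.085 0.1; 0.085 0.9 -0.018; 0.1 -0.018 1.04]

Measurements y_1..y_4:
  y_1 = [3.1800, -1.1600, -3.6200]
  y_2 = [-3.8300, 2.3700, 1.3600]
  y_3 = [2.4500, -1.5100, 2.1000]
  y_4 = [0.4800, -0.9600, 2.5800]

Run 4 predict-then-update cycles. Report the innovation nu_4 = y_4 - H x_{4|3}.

step 1: x^-=[1.9621, 2.0613, 0.1108]  P^-=[1.2410 0.0933 -0.1587; 0.0933 0.9120 -0.3112; -0.1587 -0.3112 1.4838]  S=[1.7868 0.1749 -0.7610; 0.1749 1.1774 -0.1664; -0.7610 -0.1664 2.3216]  K=[0.7152 0.0424 0.0295; -0.0769 0.7099 -0.1774; 0.0839 0.0887 0.7102]  nu=[1.2757, -3.4223, -2.9311]  x^+=[2.6432, 0.0536, -2.1673]  P^+=[0.3447 -0.0160 0.0632; -0.0160 0.2330 -0.0622; 0.0632 -0.0622 0.4001]
step 2: x^-=[3.0396, 0.7454, -3.0035]  P^-=[0.7697 0.0277 -0.0335; 0.0277 0.5044 -0.1627; -0.0335 -0.1627 0.6647]  S=[1.2628 0.1051 -0.3818; 0.1051 0.7849 -0.1096; -0.3818 -0.1096 1.3519]  K=[0.6119 0.0330 0.0053; -0.0613 0.5873 -0.1512; 0.0553 0.0424 0.5350]  nu=[-7.3052, 2.0119, 5.2352]  x^+=[-1.3364, 1.5833, -0.5211]  P^+=[0.2942 -0.0122 0.0430; -0.0122 0.1932 -0.0538; 0.0430 -0.0538 0.2995]
step 3: x^-=[-1.5362, 1.2190, -0.2924]  P^-=[0.7141 0.0324 -0.0366; 0.0324 0.4740 -0.1311; -0.0366 -0.1311 0.5439]  S=[1.2055 0.1039 -0.3537; 0.1039 0.7628 -0.1011; -0.3537 -0.1011 1.2193]  K=[0.5917 0.0348 -0.0059; -0.0557 0.5763 -0.1408; 0.0432 0.0392 0.4855]  nu=[3.9667, -2.5264, 2.1912]  x^+=[0.7101, -0.7664, 0.8440]  P^+=[0.2843 -0.0096 0.0357; -0.0096 0.1885 -0.0484; 0.0357 -0.0484 0.2714]
step 4: x^-=[0.7520, -0.7276, 0.7970]  P^-=[0.7036 0.0351 -0.0407; 0.0351 0.4683 -0.1201; -0.0407 -0.1201 0.5112]  S=[1.1954 0.1042 -0.3507; 0.1042 0.7606 -0.0974; -0.3507 -0.0974 1.1847]  K=[0.5869 0.0358 -0.0105; -0.0537 0.5749 -0.1367; 0.0382 0.0401 0.4699]  nu=[-0.1670, -0.4754, 1.8619]  x^+=[0.6174, -1.2465, 1.6464]  P^+=[0.2819 -0.0086 0.0329; -0.0086 0.1876 -0.0461; 0.0329 -0.0461 0.2626]

innov = [-0.1670, -0.4754, 1.8619]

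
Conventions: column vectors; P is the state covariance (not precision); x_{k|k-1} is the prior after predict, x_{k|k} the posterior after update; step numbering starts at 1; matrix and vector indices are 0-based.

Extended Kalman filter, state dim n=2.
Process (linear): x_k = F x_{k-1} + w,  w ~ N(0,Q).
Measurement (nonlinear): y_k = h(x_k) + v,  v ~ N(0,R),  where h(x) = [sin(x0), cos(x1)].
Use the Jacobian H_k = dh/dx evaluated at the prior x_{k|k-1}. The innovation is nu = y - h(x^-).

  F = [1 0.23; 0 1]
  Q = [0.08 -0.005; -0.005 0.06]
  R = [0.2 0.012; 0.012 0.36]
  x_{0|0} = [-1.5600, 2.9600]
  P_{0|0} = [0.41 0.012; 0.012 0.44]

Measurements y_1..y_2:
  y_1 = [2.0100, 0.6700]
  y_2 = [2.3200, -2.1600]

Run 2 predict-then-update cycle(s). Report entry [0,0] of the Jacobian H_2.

step 1: x^-=[-0.8792, 2.9600]  P^-=[0.5188 0.1082; 0.1082 0.5000]  H_jac=[0.6378 0.0000; 0.0000 -0.1806]  S=[0.4110 -0.0005; -0.0005 0.3763]  K=[0.8049 -0.0509; 0.1676 -0.2398]  nu=[2.7802, 1.6536]  x^+=[1.2745, 3.0296]  P^+=[0.2515 0.0481; 0.0481 0.4668]
step 2: x^-=[1.9713, 3.0296]  P^-=[0.3783 0.1504; 0.1504 0.5268]  H_jac=[-0.3899 0.0000; 0.0000 -0.1118]  S=[0.2575 0.0186; 0.0186 0.3666]  K=[-0.5715 -0.0169; -0.2170 -0.1496]  nu=[1.3991, -1.1663]  x^+=[1.1914, 2.9005]  P^+=[0.2937 0.1159; 0.1159 0.5052]

H_jac[0,0] = -0.3899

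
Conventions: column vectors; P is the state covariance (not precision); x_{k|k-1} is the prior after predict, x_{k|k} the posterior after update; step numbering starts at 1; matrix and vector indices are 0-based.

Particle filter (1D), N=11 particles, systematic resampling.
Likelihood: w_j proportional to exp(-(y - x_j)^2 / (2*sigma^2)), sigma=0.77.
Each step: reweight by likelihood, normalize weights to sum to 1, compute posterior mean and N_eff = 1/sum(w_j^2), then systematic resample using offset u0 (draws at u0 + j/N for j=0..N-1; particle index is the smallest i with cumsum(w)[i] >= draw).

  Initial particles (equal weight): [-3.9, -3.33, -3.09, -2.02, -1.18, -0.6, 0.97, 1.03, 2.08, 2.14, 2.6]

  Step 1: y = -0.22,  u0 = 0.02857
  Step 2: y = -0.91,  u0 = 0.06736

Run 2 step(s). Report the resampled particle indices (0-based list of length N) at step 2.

resampled_idx = [1, 1, 2, 3, 3, 4, 5, 5, 6, 7, 7]

step 1: w=[0.0000, 0.0001, 0.0005, 0.0325, 0.2294, 0.4418, 0.1512, 0.1336, 0.0058, 0.0046, 0.0006]  mean=-0.2958  Neff=3.4528  idx=[3, 4, 4, 5, 5, 5, 5, 5, 6, 6, 7]
step 2: w=[0.0506, 0.1346, 0.1346, 0.1319, 0.1319, 0.1319, 0.1319, 0.1319, 0.0073, 0.0073, 0.0060]  mean=-0.7954  Neff=7.9385  idx=[1, 1, 2, 3, 3, 4, 5, 5, 6, 7, 7]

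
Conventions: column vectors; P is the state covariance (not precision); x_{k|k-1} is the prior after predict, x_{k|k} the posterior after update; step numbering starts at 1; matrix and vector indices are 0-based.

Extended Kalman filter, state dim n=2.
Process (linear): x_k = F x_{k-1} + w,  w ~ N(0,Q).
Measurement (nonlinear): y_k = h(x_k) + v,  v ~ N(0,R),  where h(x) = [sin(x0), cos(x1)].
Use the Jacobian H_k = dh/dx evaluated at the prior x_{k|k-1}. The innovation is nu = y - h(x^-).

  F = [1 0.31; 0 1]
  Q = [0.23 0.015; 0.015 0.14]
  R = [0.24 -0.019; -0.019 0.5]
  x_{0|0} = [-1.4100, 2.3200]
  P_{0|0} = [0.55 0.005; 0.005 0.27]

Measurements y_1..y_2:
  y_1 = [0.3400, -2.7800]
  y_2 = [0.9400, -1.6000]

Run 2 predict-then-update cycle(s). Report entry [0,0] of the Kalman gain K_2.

step 1: x^-=[-0.6908, 2.3200]  P^-=[0.8090 0.1037; 0.1037 0.4100]  H_jac=[0.7707 0.0000; 0.0000 -0.7322]  S=[0.7206 -0.0775; -0.0775 0.7198]  K=[0.8640 -0.0124; 0.0668 -0.4099]  nu=[0.9772, -2.0989]  x^+=[0.1796, 3.2456]  P^+=[0.2693 0.0309; 0.0309 0.2816]
step 2: x^-=[1.1857, 3.2456]  P^-=[0.5456 0.1332; 0.1332 0.4216]  H_jac=[0.3757 0.0000; 0.0000 0.1038]  S=[0.3170 -0.0138; -0.0138 0.5045]  K=[0.6485 0.0452; 0.1618 0.0912]  nu=[0.0132, -0.6054]  x^+=[1.1669, 3.1925]  P^+=[0.4120 0.0988; 0.0988 0.4095]

K[0,0] = 0.6485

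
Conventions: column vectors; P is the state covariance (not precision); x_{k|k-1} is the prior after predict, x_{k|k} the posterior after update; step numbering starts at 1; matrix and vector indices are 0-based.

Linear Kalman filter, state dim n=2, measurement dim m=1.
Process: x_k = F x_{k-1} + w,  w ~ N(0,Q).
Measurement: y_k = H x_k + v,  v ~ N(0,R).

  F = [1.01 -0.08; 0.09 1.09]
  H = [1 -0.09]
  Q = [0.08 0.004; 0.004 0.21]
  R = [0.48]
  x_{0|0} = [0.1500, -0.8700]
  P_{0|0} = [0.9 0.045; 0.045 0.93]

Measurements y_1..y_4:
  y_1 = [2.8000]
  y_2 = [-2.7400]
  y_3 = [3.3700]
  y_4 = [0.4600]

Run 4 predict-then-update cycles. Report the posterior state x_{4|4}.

step 1: x^-=[0.2211, -0.9348]  P^-=[0.9968 0.0539; 0.0539 1.3311]  S=[1.4778]  K=[0.6712; -0.0446]  nu=[2.4948]  x^+=[1.8956, -1.0460]  P^+=[0.3310 0.0981; 0.0981 1.3281]
step 2: x^-=[1.9982, -0.9695]  P^-=[0.4103 0.0256; 0.0256 1.8099]  S=[0.9003]  K=[0.4532; -0.1525]  nu=[-4.8255]  x^+=[-0.1885, -0.2338]  P^+=[0.2254 0.0878; 0.0878 1.7889]
step 3: x^-=[-0.1716, -0.2718]  P^-=[0.3072 -0.0355; -0.0355 2.3545]  S=[0.8127]  K=[0.3820; -0.3044]  nu=[3.5172]  x^+=[1.1718, -1.3424]  P^+=[0.1886 0.0590; 0.0590 2.2792]
step 4: x^-=[1.2909, -1.3577]  P^-=[0.2775 -0.1130; -0.1130 2.9310]  S=[0.8016]  K=[0.3589; -0.4701]  nu=[-0.9531]  x^+=[0.9488, -0.9097]  P^+=[0.1743 0.0222; 0.0222 2.7539]

x_post = [0.9488, -0.9097]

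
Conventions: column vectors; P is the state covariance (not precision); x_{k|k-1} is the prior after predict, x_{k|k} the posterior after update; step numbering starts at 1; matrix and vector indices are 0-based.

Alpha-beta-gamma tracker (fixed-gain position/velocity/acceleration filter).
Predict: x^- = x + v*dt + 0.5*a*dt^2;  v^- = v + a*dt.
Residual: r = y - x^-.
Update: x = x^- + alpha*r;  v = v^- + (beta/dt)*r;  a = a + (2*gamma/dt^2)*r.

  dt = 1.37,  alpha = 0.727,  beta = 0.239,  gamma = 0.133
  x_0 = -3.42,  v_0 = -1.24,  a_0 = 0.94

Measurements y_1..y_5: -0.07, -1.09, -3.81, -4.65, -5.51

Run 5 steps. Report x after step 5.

x_post = -4.3796

step 1: x_pred=-4.2367  r=4.1667  x^+=-1.2075  v^+=0.7747  a^+=1.5305
step 2: x_pred=1.2901  r=-2.3801  x^+=-0.4402  v^+=2.4563  a^+=1.1932
step 3: x_pred=4.0446  r=-7.8546  x^+=-1.6657  v^+=2.7207  a^+=0.0800
step 4: x_pred=2.1367  r=-6.7867  x^+=-2.7972  v^+=1.6463  a^+=-0.8818
step 5: x_pred=-1.3693  r=-4.1407  x^+=-4.3796  v^+=-0.2841  a^+=-1.4687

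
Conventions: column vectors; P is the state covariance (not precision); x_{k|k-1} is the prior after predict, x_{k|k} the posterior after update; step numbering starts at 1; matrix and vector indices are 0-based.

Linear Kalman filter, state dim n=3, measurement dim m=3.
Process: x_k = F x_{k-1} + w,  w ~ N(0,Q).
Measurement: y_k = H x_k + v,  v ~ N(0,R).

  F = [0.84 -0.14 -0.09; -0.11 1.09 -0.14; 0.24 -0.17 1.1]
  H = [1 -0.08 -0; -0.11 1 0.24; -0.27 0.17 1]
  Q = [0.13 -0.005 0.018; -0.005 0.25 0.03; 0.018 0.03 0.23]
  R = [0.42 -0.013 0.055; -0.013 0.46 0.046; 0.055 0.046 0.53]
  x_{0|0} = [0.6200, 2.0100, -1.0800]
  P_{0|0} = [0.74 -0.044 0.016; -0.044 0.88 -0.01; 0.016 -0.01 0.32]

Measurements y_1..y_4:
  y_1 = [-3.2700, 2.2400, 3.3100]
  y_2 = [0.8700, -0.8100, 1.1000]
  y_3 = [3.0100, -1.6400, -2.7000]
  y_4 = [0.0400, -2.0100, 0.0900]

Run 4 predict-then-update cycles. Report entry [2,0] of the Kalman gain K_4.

step 1: x^-=[0.3366, 2.2739, -1.3809]  P^-=[0.6797 -0.2455 0.1800; -0.2455 1.3249 -0.2289; 0.1800 -0.2289 0.7010]  S=[1.1474 -0.3938 0.0048; -0.3938 1.7681 0.2608; 0.0048 0.2608 1.1664]  K=[0.6039 -0.0167 -0.0375; -0.0525 0.7382 -0.1112; 0.1378 -0.0955 0.5468]  nu=[-3.4247, 0.3345, 4.3952]  x^+=[-1.9020, 2.2120, 0.5184]  P^+=[0.2510 -0.0093 0.0819; -0.0093 0.3559 -0.0909; 0.0819 -0.0909 0.3306]
step 2: x^-=[-1.9540, 2.5477, -0.2622]  P^-=[0.3043 -0.0887 0.1325; -0.0887 0.7149 -0.2199; 0.1325 -0.2199 0.7327]  S=[0.7431 -0.1571 0.0962; -0.1571 1.1278 0.1260; 0.0962 0.1260 1.1674]  K=[0.4146 -0.0222 -0.0016; -0.0529 0.6023 -0.1244; 0.1074 -0.1004 0.5670]  nu=[3.0278, -3.5097, 0.4015]  x^+=[-0.6215, 0.2238, 0.6428]  P^+=[0.1733 -0.0134 0.0700; -0.0134 0.2933 -0.0946; 0.0700 -0.0946 0.3368]
step 3: x^-=[-0.6112, 0.2223, 0.5199]  P^-=[0.2509 -0.0741 0.1052; -0.0741 0.6414 -0.2110; 0.1052 -0.2110 0.7294]  S=[0.6869 -0.1374 0.0865; -0.1374 1.0559 0.1209; 0.0865 0.1209 1.1744]  K=[0.3696 -0.0239 -0.0035; -0.0519 0.5748 -0.1252; 0.0862 -0.0991 0.5702]  nu=[3.6390, -2.0543, -3.4227]  x^+=[0.7950, -0.7189, -0.9143]  P^+=[0.1542 -0.0137 0.0613; -0.0137 0.2804 -0.0941; 0.0613 -0.0941 0.3349]
step 4: x^-=[0.8507, -0.7431, -0.6927]  P^-=[0.2386 -0.0698 0.0934; -0.0698 0.6255 -0.2060; 0.0934 -0.2060 0.7210]  S=[0.6738 -0.1333 0.0786; -0.1333 1.0414 0.1218; 0.0786 0.1218 1.1723]  K=[0.3585 -0.0240 -0.0069; -0.0508 0.5686 -0.1246; 0.0774 -0.0982 0.5686]  nu=[-0.8702, -1.0071, 1.1388]  x^+=[0.5551, -1.4134, -0.0137]  P^+=[0.1494 -0.0134 0.0576; -0.0134 0.2774 -0.0935; 0.0576 -0.0935 0.3325]

K[2,0] = 0.0774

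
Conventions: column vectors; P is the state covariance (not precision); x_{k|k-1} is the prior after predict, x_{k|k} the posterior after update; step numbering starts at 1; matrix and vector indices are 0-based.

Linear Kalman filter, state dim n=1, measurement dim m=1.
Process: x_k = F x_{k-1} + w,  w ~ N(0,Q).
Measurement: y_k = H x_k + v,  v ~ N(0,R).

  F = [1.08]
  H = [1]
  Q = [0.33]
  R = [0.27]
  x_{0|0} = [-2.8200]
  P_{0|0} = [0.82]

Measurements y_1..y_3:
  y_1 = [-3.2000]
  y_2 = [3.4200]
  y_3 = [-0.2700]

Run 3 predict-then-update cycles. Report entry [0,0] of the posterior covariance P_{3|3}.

P_post[0,0] = 0.1807

step 1: x^-=[-3.0456]  P^-=[1.2864]  S=[1.5564]  K=[0.8265]  nu=[-0.1544]  x^+=[-3.1732]  P^+=[0.2232]
step 2: x^-=[-3.4271]  P^-=[0.5903]  S=[0.8603]  K=[0.6862]  nu=[6.8471]  x^+=[1.2711]  P^+=[0.1853]
step 3: x^-=[1.3728]  P^-=[0.5461]  S=[0.8161]  K=[0.6692]  nu=[-1.6428]  x^+=[0.2735]  P^+=[0.1807]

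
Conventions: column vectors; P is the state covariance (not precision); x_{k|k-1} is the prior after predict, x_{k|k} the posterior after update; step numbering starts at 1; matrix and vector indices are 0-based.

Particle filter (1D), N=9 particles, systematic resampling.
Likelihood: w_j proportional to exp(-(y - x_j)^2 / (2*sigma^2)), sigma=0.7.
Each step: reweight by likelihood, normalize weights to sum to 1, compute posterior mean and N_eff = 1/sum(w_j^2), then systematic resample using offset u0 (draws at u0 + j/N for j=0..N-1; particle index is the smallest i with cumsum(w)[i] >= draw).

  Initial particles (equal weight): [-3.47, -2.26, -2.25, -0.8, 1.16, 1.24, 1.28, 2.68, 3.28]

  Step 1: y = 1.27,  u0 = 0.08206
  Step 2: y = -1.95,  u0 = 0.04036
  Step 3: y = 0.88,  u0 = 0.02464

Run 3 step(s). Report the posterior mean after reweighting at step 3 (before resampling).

step 1: w=[0.0000, 0.0000, 0.0000, 0.0040, 0.3139, 0.3175, 0.3177, 0.0418, 0.0051]  mean=1.2901  Neff=3.3109  idx=[4, 4, 4, 5, 5, 6, 6, 6, 7]
step 2: w=[0.1793, 0.1793, 0.1793, 0.1072, 0.1072, 0.0825, 0.0825, 0.0825, 0.0000]  mean=1.2069  Neff=7.1477  idx=[0, 0, 1, 2, 2, 3, 4, 5, 7]
step 3: w=[0.1144, 0.1144, 0.1144, 0.1144, 0.1144, 0.1086, 0.1086, 0.1053, 0.1053]  mean=1.2026  Neff=8.9890  idx=[0, 1, 2, 3, 4, 5, 6, 7, 8]

post_mean = 1.2026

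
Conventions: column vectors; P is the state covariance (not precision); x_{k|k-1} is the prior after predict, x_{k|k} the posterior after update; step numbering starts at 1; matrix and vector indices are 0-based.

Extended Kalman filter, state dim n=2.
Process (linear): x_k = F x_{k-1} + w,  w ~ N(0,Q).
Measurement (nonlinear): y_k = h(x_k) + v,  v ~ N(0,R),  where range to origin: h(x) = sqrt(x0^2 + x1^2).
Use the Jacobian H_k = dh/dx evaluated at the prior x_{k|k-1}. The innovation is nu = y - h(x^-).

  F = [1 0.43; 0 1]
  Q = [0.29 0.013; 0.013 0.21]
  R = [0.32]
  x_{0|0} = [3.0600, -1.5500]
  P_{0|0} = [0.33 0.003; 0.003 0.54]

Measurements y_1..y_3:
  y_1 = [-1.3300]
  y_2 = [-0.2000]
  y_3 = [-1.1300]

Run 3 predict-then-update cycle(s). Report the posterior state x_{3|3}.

x_post = [-0.7612, -0.0683]

step 1: x^-=[2.3935, -1.5500]  P^-=[0.7224 0.2482; 0.2482 0.7500]  H_jac=[0.8394 -0.5436]  S=[0.8241]  K=[0.5721; -0.2419]  nu=[-4.1816]  x^+=[0.0012, -0.5385]  P^+=[0.4527 0.3622; 0.3622 0.7018]
step 2: x^-=[-0.2304, -0.5385]  P^-=[1.1840 0.6770; 0.6770 0.9118]  H_jac=[-0.3933 -0.9194]  S=[1.7635]  K=[-0.6170; -0.6263]  nu=[-0.7857]  x^+=[0.2544, -0.0464]  P^+=[0.5126 -0.0045; -0.0045 0.2199]
step 3: x^-=[0.2345, -0.0464]  P^-=[0.8394 0.1030; 0.1030 0.4299]  H_jac=[0.9810 -0.1940]  S=[1.1047]  K=[0.7273; 0.0160]  nu=[-1.3690]  x^+=[-0.7612, -0.0683]  P^+=[0.2551 0.0902; 0.0902 0.4297]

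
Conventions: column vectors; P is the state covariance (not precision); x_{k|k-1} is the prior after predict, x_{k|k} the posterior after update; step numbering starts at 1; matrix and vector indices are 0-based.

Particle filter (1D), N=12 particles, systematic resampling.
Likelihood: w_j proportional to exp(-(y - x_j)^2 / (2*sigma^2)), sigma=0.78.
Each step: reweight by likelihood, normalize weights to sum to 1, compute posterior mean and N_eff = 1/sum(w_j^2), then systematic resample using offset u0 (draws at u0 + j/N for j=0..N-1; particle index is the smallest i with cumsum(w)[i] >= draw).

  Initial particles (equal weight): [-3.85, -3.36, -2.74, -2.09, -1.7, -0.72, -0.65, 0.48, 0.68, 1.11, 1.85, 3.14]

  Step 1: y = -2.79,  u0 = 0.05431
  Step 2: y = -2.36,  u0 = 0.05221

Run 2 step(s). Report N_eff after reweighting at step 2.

step 1: w=[0.1219, 0.2349, 0.3062, 0.2051, 0.1156, 0.0091, 0.0071, 0.0000, 0.0000, 0.0000, 0.0000, 0.0000]  mean=-2.7340  Neff=4.5580  idx=[0, 1, 1, 1, 2, 2, 2, 2, 3, 3, 4, 4]
step 2: w=[0.0194, 0.0529, 0.0529, 0.0529, 0.1068, 0.1068, 0.1068, 0.1068, 0.1133, 0.1133, 0.0841, 0.0841]  mean=-2.5377  Neff=10.6153  idx=[1, 3, 4, 5, 5, 6, 7, 8, 9, 9, 10, 11]

N_eff = 10.6153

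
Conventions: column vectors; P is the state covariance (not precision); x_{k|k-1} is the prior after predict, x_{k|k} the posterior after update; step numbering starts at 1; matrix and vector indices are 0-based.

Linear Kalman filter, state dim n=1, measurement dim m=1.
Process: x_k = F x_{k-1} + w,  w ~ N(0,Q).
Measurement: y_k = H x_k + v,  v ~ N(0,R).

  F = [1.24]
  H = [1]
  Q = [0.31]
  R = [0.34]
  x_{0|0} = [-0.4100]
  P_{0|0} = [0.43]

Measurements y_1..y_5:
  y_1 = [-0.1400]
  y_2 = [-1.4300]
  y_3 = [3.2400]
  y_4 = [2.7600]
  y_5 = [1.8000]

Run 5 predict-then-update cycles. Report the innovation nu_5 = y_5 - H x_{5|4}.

step 1: x^-=[-0.5084]  P^-=[0.9712]  S=[1.3112]  K=[0.7407]  nu=[0.3684]  x^+=[-0.2355]  P^+=[0.2518]
step 2: x^-=[-0.2921]  P^-=[0.6972]  S=[1.0372]  K=[0.6722]  nu=[-1.1379]  x^+=[-1.0570]  P^+=[0.2285]
step 3: x^-=[-1.3107]  P^-=[0.6614]  S=[1.0014]  K=[0.6605]  nu=[4.5507]  x^+=[1.6950]  P^+=[0.2246]
step 4: x^-=[2.1018]  P^-=[0.6553]  S=[0.9953]  K=[0.6584]  nu=[0.6582]  x^+=[2.5351]  P^+=[0.2239]
step 5: x^-=[3.1436]  P^-=[0.6542]  S=[0.9942]  K=[0.6580]  nu=[-1.3436]  x^+=[2.2595]  P^+=[0.2237]

innov = [-1.3436]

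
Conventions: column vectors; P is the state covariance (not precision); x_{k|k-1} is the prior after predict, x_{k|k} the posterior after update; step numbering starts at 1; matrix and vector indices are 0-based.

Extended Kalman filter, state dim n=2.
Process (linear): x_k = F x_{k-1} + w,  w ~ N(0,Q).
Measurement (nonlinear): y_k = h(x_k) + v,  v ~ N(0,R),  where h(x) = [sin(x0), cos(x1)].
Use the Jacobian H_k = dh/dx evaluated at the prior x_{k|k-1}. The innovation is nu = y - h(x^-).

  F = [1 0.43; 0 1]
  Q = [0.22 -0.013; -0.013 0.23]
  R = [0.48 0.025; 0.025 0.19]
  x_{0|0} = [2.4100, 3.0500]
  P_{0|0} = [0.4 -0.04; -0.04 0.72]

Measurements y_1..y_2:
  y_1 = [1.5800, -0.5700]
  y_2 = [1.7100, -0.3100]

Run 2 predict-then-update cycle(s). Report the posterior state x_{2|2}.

x_post = [2.1739, 1.7554]

step 1: x^-=[3.7215, 3.0500]  P^-=[0.7187 0.2566; 0.2566 0.9500]  H_jac=[-0.8365 0.0000; 0.0000 -0.0915]  S=[0.9829 0.0446; 0.0446 0.1979]  K=[-0.6126 0.0196; -0.2005 -0.3938]  nu=[2.1279, 0.4258]  x^+=[2.4263, 2.4557]  P^+=[0.3509 0.1268; 0.1268 0.8727]
step 2: x^-=[3.4823, 2.4557]  P^-=[0.8413 0.4891; 0.4891 1.1027]  H_jac=[-0.9425 0.0000; 0.0000 -0.6334]  S=[1.2274 0.3170; 0.3170 0.6324]  K=[-0.5968 -0.1907; -0.1038 -1.0525]  nu=[2.0441, 0.4638]  x^+=[2.1739, 1.7554]  P^+=[0.3090 0.0808; 0.0808 0.3198]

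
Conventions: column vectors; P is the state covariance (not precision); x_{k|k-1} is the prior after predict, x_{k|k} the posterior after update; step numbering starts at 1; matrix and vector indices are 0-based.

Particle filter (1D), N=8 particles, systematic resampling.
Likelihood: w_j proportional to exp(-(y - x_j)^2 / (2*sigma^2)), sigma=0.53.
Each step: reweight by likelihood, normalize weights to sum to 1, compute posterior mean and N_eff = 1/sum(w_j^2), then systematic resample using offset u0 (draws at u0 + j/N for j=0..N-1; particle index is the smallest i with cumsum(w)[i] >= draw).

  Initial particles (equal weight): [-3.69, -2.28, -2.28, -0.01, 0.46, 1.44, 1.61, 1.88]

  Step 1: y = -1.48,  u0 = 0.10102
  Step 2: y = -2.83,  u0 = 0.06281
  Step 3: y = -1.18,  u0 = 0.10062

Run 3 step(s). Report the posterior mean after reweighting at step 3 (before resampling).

post_mean = -2.2800

step 1: w=[0.0003, 0.4828, 0.4828, 0.0322, 0.0019, 0.0000, 0.0000, 0.0000]  mean=-2.2021  Neff=2.1399  idx=[1, 1, 1, 1, 2, 2, 2, 3]
step 2: w=[0.1429, 0.1429, 0.1429, 0.1429, 0.1429, 0.1429, 0.1429, 0.0000]  mean=-2.2800  Neff=7.0000  idx=[0, 1, 2, 3, 3, 4, 5, 6]
step 3: w=[0.1250, 0.1250, 0.1250, 0.1250, 0.1250, 0.1250, 0.1250, 0.1250]  mean=-2.2800  Neff=8.0000  idx=[0, 1, 2, 3, 4, 5, 6, 7]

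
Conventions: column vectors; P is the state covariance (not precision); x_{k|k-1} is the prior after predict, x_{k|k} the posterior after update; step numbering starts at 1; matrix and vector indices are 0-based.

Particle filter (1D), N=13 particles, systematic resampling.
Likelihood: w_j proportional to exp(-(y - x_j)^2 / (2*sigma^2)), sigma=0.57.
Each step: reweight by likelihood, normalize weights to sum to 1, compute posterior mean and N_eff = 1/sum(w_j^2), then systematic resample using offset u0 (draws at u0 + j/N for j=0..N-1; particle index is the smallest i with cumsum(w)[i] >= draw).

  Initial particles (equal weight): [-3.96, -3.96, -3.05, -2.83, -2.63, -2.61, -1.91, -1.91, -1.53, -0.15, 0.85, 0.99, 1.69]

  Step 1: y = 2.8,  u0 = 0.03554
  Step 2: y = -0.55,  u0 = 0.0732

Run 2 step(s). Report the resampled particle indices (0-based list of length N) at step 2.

step 1: w=[0.0000, 0.0000, 0.0000, 0.0000, 0.0000, 0.0000, 0.0000, 0.0000, 0.0000, 0.0000, 0.0180, 0.0405, 0.9414]  mean=1.6465  Neff=1.1258  idx=[11, 12, 12, 12, 12, 12, 12, 12, 12, 12, 12, 12, 12]
step 2: w=[0.8302, 0.0141, 0.0141, 0.0141, 0.0141, 0.0141, 0.0141, 0.0141, 0.0141, 0.0141, 0.0141, 0.0141, 0.0141]  mean=1.1089  Neff=1.4458  idx=[0, 0, 0, 0, 0, 0, 0, 0, 0, 0, 1, 7, 12]

resampled_idx = [0, 0, 0, 0, 0, 0, 0, 0, 0, 0, 1, 7, 12]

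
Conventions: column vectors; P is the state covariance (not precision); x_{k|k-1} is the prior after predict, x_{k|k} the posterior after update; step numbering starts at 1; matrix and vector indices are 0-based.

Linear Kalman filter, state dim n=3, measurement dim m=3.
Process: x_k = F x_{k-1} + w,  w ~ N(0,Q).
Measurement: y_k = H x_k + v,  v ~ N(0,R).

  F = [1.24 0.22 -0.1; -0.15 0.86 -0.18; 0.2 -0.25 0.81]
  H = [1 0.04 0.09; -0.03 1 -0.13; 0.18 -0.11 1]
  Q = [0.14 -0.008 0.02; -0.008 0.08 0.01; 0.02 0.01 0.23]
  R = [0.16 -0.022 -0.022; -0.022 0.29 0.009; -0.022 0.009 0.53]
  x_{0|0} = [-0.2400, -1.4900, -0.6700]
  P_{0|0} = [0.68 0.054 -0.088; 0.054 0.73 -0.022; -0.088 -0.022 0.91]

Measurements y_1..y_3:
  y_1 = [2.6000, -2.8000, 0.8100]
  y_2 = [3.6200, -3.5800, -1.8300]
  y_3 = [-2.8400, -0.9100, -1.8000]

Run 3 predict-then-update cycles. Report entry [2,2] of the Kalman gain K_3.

K[2,2] = 0.4027

step 1: x^-=[-0.5584, -1.1248, -0.2182]  P^-=[1.2823 0.0969 -0.0307; 0.0969 0.6528 -0.2912; -0.0307 -0.2912 0.8749]  S=[1.4505 0.0316 0.2348; 0.0316 1.0284 -0.4594; 0.2348 -0.4594 1.5035]  K=[0.8844 0.0326 -0.0021; 0.0592 0.6487 -0.0409; -0.0638 -0.1374 0.5675]  nu=[3.2230, -1.7203, 1.0050]  x^+=[2.2338, -2.0909, 0.3829]  P^+=[0.1456 -0.0119 -0.0478; -0.0119 0.1868 0.0056; -0.0478 0.0056 0.3102]
step 2: x^-=[2.2717, -2.2022, 1.2797]  P^-=[0.3812 0.0028 -0.0221; 0.0028 0.2303 -0.0706; -0.0221 -0.0706 0.4344]  S=[0.5408 -0.0295 0.0599; -0.0295 0.5459 -0.1448; 0.0599 -0.1448 0.9871]  K=[0.7020 0.0298 0.0086; 0.0380 0.4310 -0.0358; -0.0276 -0.1195 0.4281]  nu=[1.3213, -1.1433, -3.7608]  x^+=[3.1327, -2.5102, -0.2303]  P^+=[0.1147 -0.0075 -0.0321; -0.0075 0.1235 -0.0010; -0.0321 -0.0010 0.2321]
step 3: x^-=[3.3553, -2.5872, 1.0675]  P^-=[0.3285 -0.0027 -0.0069; -0.0027 0.1819 -0.0511; -0.0069 -0.0511 0.3853]  S=[0.4901 -0.0352 0.0627; -0.0352 0.4921 -0.1148; 0.0627 -0.1148 0.9370]  K=[0.6689 0.0276 0.0146; 0.0312 0.3781 -0.0321; -0.0071 -0.1117 0.4027]  nu=[-6.1879, 1.9167, -3.7561]  x^+=[-0.7861, -1.9351, -0.6152]  P^+=[0.1088 -0.0068 -0.0270; -0.0068 0.1083 -0.0012; -0.0270 -0.0012 0.2173]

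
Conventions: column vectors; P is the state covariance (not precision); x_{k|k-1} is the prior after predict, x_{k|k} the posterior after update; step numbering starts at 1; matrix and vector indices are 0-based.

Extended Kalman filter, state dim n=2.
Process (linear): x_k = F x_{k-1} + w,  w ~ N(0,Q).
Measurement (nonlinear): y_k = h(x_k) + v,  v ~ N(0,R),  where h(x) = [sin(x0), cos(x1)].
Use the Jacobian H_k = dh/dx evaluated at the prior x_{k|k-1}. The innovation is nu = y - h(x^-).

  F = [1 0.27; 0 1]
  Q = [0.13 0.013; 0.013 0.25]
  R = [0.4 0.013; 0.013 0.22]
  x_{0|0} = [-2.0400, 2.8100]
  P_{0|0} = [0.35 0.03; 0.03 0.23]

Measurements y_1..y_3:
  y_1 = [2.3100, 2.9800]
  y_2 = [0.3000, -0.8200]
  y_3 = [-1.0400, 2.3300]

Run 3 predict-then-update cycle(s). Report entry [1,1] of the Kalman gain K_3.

step 1: x^-=[-1.2813, 2.8100]  P^-=[0.5130 0.1051; 0.1051 0.4800]  H_jac=[0.2855 0.0000; 0.0000 -0.3255]  S=[0.4418 0.0032; 0.0032 0.2709]  K=[0.3324 -0.1303; 0.0721 -0.5778]  nu=[3.2684, 3.9255]  x^+=[-0.7063, 0.7778]  P^+=[0.4598 0.0748; 0.0748 0.3876]
step 2: x^-=[-0.4963, 0.7778]  P^-=[0.6585 0.1924; 0.1924 0.6376]  H_jac=[0.8794 0.0000; 0.0000 -0.7017]  S=[0.9092 -0.1057; -0.1057 0.5339]  K=[0.6218 -0.1297; 0.0908 -0.8199]  nu=[0.7762, -1.5325]  x^+=[0.1851, 2.1047]  P^+=[0.2809 0.0292; 0.0292 0.2554]
step 3: x^-=[0.7534, 2.1047]  P^-=[0.4453 0.1111; 0.1111 0.5054]  H_jac=[0.7293 0.0000; 0.0000 -0.8608]  S=[0.6369 -0.0568; -0.0568 0.5945]  K=[0.4999 -0.1132; 0.0626 -0.7258]  nu=[-1.7241, 2.8389]  x^+=[-0.4297, -0.0637]  P^+=[0.2721 0.0214; 0.0214 0.1846]

K[1,1] = -0.7258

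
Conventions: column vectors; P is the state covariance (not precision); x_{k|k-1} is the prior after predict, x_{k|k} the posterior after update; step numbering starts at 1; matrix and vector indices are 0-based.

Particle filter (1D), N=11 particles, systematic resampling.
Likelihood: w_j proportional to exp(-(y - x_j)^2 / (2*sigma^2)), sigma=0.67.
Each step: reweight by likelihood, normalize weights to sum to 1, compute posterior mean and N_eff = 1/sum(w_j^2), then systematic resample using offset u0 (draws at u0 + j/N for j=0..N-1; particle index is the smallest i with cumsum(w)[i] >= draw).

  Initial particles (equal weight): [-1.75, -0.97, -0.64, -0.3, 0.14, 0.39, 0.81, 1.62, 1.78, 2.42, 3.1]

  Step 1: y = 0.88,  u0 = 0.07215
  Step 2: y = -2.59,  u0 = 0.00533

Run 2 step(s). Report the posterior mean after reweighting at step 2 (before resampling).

step 1: w=[0.0001, 0.0061, 0.0210, 0.0583, 0.1493, 0.2103, 0.2733, 0.1493, 0.1115, 0.0196, 0.0011]  mean=0.7786  Neff=5.5480  idx=[3, 4, 5, 5, 5, 6, 6, 6, 7, 8, 9]
step 2: w=[0.8770, 0.0749, 0.0153, 0.0153, 0.0153, 0.0008, 0.0008, 0.0008, 0.0000, 0.0000, 0.0000]  mean=-0.2328  Neff=1.2897  idx=[0, 0, 0, 0, 0, 0, 0, 0, 0, 0, 1]

post_mean = -0.2328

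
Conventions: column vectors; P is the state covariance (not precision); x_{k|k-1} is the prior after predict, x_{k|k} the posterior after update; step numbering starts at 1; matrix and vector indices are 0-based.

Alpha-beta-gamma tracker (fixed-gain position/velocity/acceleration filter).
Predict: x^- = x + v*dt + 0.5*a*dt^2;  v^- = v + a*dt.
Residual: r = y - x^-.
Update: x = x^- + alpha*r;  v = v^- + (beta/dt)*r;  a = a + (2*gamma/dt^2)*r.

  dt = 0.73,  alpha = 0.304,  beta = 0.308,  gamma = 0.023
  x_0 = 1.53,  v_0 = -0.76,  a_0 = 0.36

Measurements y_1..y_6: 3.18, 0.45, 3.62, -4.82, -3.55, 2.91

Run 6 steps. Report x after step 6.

step 1: x_pred=1.0711  r=2.1089  x^+=1.7122  v^+=0.3926  a^+=0.5420
step 2: x_pred=2.1432  r=-1.6932  x^+=1.6285  v^+=0.0739  a^+=0.3959
step 3: x_pred=1.7879  r=1.8321  x^+=2.3448  v^+=1.1359  a^+=0.5540
step 4: x_pred=3.3216  r=-8.1416  x^+=0.8466  v^+=-1.8948  a^+=-0.1488
step 5: x_pred=-0.5763  r=-2.9737  x^+=-1.4803  v^+=-3.2581  a^+=-0.4055
step 6: x_pred=-3.9667  r=6.8767  x^+=-1.8762  v^+=-0.6527  a^+=0.1881

x_post = -1.8762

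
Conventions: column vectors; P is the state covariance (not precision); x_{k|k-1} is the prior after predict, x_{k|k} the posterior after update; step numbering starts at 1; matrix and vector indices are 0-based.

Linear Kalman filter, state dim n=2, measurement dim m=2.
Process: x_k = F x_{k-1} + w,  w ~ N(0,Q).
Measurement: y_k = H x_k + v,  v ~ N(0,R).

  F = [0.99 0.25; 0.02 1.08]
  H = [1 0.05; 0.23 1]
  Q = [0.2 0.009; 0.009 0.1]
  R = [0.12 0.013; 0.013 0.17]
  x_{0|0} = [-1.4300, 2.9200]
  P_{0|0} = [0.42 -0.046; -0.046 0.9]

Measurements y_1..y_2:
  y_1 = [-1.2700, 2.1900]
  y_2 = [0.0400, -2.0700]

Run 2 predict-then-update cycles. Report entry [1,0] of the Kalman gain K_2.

step 1: x^-=[-0.6857, 3.1250]  P^-=[0.6451 0.2109; 0.2109 1.1479]  S=[0.7891 0.4321; 0.4321 1.4491]  K=[0.8308 0.0002; -0.1340 0.8656]  nu=[-0.7406, -0.7773]  x^+=[-1.3011, 2.5514]  P^+=[0.1003 -0.0122; -0.0122 0.1482]
step 2: x^-=[-0.6503, 2.7295]  P^-=[0.3015 0.0379; 0.0379 0.2724]  S=[0.4260 0.1343; 0.1343 0.4758]  K=[0.7038 0.0267; -0.0718 0.6111]  nu=[0.5538, -4.6499]  x^+=[-0.3847, -0.1519]  P^+=[0.0851 -0.0059; -0.0059 0.1043]

K[1,0] = -0.0718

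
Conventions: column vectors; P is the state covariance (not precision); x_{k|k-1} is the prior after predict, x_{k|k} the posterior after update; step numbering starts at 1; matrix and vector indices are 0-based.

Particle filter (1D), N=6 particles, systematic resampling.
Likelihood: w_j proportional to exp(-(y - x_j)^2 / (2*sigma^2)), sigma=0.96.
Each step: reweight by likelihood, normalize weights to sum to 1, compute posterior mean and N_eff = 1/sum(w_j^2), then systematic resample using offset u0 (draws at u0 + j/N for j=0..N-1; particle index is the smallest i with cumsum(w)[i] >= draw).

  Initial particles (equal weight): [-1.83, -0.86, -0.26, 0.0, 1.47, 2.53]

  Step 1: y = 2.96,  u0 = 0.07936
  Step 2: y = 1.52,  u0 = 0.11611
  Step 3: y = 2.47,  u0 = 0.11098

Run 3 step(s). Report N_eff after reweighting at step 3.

N_eff = 5.6094

step 1: w=[0.0000, 0.0003, 0.0030, 0.0071, 0.2464, 0.7433]  mean=2.2416  Neff=1.6308  idx=[4, 4, 5, 5, 5, 5]
step 2: w=[0.2324, 0.2324, 0.1338, 0.1338, 0.1338, 0.1338]  mean=2.0373  Neff=5.5671  idx=[0, 1, 1, 3, 4, 5]
step 3: w=[0.1227, 0.1227, 0.1227, 0.2106, 0.2106, 0.2106]  mean=2.1399  Neff=5.6094  idx=[0, 2, 3, 4, 4, 5]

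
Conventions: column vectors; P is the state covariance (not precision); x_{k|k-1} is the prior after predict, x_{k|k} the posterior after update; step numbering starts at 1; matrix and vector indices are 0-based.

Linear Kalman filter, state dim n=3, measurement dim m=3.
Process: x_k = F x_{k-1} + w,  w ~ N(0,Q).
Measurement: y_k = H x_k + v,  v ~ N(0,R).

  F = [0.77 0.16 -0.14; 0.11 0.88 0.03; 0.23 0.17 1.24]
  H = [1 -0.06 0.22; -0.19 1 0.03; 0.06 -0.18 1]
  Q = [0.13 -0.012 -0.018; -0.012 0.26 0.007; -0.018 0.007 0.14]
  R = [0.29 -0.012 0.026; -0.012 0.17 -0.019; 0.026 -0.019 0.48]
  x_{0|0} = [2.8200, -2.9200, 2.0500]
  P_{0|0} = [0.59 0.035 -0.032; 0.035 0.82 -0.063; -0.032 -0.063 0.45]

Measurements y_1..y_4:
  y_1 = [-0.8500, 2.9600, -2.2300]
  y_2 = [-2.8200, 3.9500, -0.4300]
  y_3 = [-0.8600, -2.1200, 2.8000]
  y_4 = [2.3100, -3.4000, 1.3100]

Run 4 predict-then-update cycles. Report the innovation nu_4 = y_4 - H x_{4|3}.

step 1: x^-=[1.4172, -2.1979, 2.6942]  P^-=[0.5280 0.1831 -0.0040; 0.1831 0.9058 0.0954; -0.0040 0.0954 0.8448]  S=[0.8359 0.0450 0.2062; 0.0450 1.0318 -0.0498; 0.2062 -0.0498 1.3172]  K=[0.6402 0.0473 -0.1024; 0.1423 0.8391 -0.0335; 0.0485 0.1459 0.6260]  nu=[-2.9918, 5.3463, -5.4049]  x^+=[0.3081, 2.0438, -0.0544]  P^+=[0.1931 0.0401 -0.0378; 0.0401 0.1493 -0.0039; -0.0378 -0.0039 0.3006]
step 2: x^-=[0.5719, 1.8308, 0.3508]  P^-=[0.2724 0.0522 -0.0607; 0.0522 0.3856 0.0446; -0.0607 0.0446 0.5966]  S=[0.5585 -0.0197 0.1022; -0.0197 0.5495 -0.0129; 0.1022 -0.0129 1.0656]  K=[0.4762 0.0123 -0.0960; 0.0978 0.6891 -0.0214; 0.0264 0.1486 0.5482]  nu=[-3.3592, 2.2173, -0.4856]  x^+=[-0.9540, 3.0405, 0.3253]  P^+=[0.1454 0.0270 -0.0378; 0.0270 0.1215 -0.0005; -0.0378 -0.0005 0.2632]
step 3: x^-=[-0.2936, 2.5804, 0.7008]  P^-=[0.2393 0.0348 -0.0651; 0.0348 0.3610 0.0386; -0.0651 0.0386 0.5362]  S=[0.5227 -0.0312 0.0860; -0.0312 0.5300 -0.0167; 0.0860 -0.0167 1.0063]  K=[0.4419 -0.0007 -0.0944; 0.0850 0.6753 -0.0202; 0.0193 0.1441 0.5228]  nu=[-0.5657, -4.7773, 2.5813]  x^+=[-0.7839, -0.7459, 1.3509]  P^+=[0.1354 0.0232 -0.0378; 0.0232 0.1186 -0.0004; -0.0378 -0.0004 0.2509]
step 4: x^-=[-0.9120, -0.7021, 1.3680]  P^-=[0.2321 0.0310 -0.0654; 0.0310 0.3579 0.0368; -0.0654 0.0368 0.5165]  S=[0.5150 -0.0340 0.0818; -0.0340 0.5279 -0.0187; 0.0818 -0.0187 0.9872]  K=[0.4339 -0.0039 -0.0938; 0.0819 0.6735 -0.0201; 0.0172 0.1420 0.5138]  nu=[2.8790, -2.9123, -0.1296]  x^+=[0.3606, -2.4249, 0.9374]  P^+=[0.1330 0.0223 -0.0376; 0.0223 0.1181 -0.0004; -0.0376 -0.0004 0.2466]

innov = [2.8790, -2.9123, -0.1296]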